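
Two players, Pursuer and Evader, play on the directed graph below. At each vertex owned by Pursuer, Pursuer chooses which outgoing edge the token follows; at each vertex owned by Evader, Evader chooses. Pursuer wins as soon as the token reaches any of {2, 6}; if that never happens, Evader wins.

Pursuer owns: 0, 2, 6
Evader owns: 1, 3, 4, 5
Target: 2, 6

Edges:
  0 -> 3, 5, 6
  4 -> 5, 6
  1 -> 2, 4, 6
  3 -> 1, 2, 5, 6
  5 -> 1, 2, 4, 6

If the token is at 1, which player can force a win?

Evader

A0 = {2, 6}
A1: add {0} — 0 (Pursuer) has 0→6.
A2 = A1; e.g. 1 (Evader) can still go to 4. Fixed point.
1 never enters the attractor, so Evader can avoid the target forever.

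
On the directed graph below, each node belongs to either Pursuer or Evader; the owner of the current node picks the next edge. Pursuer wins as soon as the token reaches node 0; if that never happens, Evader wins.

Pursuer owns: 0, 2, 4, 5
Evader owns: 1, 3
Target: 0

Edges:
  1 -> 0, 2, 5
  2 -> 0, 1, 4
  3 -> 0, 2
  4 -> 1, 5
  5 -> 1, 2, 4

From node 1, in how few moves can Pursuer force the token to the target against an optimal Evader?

A0 = {0}
A1: add {2} — 2 (Pursuer) has 2→0.
A2: add {3, 5} — 3 (Evader): all of {0, 2} already in; 5 (Pursuer) has 5→2.
A3: add {1, 4} — 1 (Evader): all of {0, 2, 5} already in; 4 (Pursuer) has 4→5.
A3 = all vertices. Fixed point.
1 enters the attractor at level 3, so Pursuer can force the target in 3 moves from there.

3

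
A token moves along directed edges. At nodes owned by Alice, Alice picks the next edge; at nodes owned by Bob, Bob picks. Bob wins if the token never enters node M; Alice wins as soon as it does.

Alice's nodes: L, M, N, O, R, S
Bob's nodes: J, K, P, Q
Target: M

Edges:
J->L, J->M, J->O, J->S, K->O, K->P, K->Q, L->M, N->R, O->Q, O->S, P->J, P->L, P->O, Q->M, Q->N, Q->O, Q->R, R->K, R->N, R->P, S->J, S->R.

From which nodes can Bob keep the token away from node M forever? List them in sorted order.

J, K, N, O, P, Q, R, S

A0 = {M}
A1: add {L} — L (Alice) has L→M.
A2 = A1; e.g. J (Bob) can still go to O. Fixed point.
Alice's attractor = {L, M}; Bob avoids the target exactly from the complement.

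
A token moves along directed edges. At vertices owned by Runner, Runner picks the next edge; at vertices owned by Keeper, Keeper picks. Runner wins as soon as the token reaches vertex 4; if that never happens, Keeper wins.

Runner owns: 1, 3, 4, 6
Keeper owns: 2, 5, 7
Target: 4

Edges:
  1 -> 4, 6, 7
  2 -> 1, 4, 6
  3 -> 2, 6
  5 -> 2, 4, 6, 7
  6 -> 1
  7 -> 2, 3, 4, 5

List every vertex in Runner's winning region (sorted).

1, 2, 3, 4, 6

A0 = {4}
A1: add {1} — 1 (Runner) has 1→4.
A2: add {6} — 6 (Runner) has 6→1.
A3: add {2, 3} — 2 (Keeper): all of {1, 4, 6} already in; 3 (Runner) has 3→6.
A4 = A3; e.g. 5 (Keeper) can still go to 7. Fixed point.
Runner's winning region = {1, 2, 3, 4, 6}.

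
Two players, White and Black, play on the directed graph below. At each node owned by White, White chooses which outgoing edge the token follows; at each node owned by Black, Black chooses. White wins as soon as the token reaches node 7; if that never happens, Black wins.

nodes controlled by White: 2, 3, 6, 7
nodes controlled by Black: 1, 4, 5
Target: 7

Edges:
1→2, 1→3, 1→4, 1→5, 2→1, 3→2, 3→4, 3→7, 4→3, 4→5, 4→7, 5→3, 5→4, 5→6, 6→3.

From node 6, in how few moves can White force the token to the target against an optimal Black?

2

A0 = {7}
A1: add {3} — 3 (White) has 3→7.
A2: add {6} — 6 (White) has 6→3.
A3 = A2; e.g. 1 (Black) can still go to 2. Fixed point.
6 enters the attractor at level 2, so White can force the target in 2 moves from there.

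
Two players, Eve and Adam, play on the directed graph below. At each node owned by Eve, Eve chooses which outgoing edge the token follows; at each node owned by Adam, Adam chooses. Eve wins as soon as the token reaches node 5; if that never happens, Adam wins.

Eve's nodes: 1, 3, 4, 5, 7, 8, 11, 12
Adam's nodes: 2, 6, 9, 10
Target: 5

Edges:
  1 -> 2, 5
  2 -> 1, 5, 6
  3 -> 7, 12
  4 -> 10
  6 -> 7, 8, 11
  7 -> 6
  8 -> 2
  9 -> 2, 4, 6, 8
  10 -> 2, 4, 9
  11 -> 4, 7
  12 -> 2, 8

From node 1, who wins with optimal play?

Eve

A0 = {5}
A1: add {1} — 1 (Eve) has 1→5.
A2 = A1; e.g. 2 (Adam) can still go to 6. Fixed point.
1 ∈ A1, so Eve can force the target.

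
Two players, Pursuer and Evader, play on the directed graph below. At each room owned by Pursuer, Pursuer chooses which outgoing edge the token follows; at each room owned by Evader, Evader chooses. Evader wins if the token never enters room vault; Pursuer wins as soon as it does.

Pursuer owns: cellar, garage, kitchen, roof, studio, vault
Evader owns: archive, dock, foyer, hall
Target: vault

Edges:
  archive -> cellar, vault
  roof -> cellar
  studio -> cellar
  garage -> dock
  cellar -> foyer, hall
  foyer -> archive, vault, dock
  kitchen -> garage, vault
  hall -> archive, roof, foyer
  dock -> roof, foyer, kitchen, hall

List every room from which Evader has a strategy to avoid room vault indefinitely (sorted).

A0 = {vault}
A1: add {kitchen} — kitchen (Pursuer) has kitchen→vault.
A2 = A1; e.g. archive (Evader) can still go to cellar. Fixed point.
Pursuer's attractor = {kitchen, vault}; Evader avoids the target exactly from the complement.

archive, cellar, dock, foyer, garage, hall, roof, studio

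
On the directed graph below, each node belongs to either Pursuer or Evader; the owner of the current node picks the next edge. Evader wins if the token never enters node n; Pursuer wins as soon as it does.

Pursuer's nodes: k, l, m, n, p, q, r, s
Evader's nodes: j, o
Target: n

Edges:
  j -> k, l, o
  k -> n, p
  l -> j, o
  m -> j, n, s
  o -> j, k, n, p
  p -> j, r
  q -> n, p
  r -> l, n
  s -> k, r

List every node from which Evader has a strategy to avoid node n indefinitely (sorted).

j, l, o

A0 = {n}
A1: add {k, m, q, r} — k (Pursuer) has k→n; m (Pursuer) has m→n; q (Pursuer) has q→n; r (Pursuer) has r→n.
A2: add {p, s} — p (Pursuer) has p→r; s (Pursuer) has s→k.
A3 = A2; e.g. j (Evader) can still go to l. Fixed point.
Pursuer's attractor = {k, m, n, p, q, r, s}; Evader avoids the target exactly from the complement.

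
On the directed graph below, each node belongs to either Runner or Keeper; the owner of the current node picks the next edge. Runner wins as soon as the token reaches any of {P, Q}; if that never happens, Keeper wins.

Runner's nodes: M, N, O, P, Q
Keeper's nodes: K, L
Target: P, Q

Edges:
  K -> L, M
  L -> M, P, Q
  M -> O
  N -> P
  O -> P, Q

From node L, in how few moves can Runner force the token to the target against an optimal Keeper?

3

A0 = {P, Q}
A1: add {N, O} — N (Runner) has N→P; O (Runner) has O→P.
A2: add {M} — M (Runner) has M→O.
A3: add {L} — L (Keeper): all of {M, P, Q} already in.
L enters the attractor at level 3, so Runner can force the target in 3 moves from there.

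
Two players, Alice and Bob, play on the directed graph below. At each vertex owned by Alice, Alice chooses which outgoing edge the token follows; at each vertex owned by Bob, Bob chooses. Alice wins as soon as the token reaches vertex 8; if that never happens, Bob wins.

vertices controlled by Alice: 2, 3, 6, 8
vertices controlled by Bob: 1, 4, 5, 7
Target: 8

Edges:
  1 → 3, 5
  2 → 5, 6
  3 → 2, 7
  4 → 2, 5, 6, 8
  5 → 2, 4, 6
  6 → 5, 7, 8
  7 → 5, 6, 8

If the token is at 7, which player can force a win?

A0 = {8}
A1: add {6} — 6 (Alice) has 6→8.
A2: add {2} — 2 (Alice) has 2→6.
A3: add {3} — 3 (Alice) has 3→2.
A4 = A3; e.g. 1 (Bob) can still go to 5. Fixed point.
7 never enters the attractor, so Bob can avoid the target forever.

Bob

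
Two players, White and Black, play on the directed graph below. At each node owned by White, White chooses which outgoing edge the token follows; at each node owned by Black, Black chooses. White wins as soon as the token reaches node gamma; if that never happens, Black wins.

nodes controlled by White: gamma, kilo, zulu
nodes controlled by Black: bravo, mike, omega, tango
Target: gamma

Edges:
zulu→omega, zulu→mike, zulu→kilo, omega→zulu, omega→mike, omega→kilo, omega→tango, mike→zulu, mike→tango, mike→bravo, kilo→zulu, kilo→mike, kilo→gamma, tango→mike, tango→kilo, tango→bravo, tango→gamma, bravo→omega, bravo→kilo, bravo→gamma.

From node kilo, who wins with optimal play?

A0 = {gamma}
A1: add {kilo} — kilo (White) has kilo→gamma.
kilo ∈ A1, so White can force the target.

White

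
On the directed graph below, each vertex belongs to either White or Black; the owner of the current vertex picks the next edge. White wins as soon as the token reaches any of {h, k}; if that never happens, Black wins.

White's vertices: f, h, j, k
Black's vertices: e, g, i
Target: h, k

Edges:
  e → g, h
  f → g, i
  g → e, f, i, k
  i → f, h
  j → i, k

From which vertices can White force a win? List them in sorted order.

A0 = {h, k}
A1: add {j} — j (White) has j→k.
A2 = A1; e.g. e (Black) can still go to g. Fixed point.
White's winning region = {h, j, k}.

h, j, k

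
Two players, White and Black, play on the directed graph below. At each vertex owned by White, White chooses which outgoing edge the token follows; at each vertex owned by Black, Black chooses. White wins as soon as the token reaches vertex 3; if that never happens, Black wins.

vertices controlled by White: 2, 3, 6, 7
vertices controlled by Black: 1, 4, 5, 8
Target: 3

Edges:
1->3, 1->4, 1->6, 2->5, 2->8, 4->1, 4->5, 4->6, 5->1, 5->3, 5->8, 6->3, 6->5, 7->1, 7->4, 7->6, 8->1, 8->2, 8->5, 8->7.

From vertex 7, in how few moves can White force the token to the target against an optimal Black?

A0 = {3}
A1: add {6} — 6 (White) has 6→3.
A2: add {7} — 7 (White) has 7→6.
A3 = A2; e.g. 1 (Black) can still go to 4. Fixed point.
7 enters the attractor at level 2, so White can force the target in 2 moves from there.

2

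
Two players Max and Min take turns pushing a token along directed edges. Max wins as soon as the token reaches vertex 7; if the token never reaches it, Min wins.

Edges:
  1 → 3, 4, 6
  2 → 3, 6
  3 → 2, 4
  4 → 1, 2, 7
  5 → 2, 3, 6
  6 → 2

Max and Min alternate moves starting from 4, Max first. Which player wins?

Max

Track states (vertex, player-to-move).
A0 = {(7,Max), (7,Min)}
A1: add {(4,Max)}.
(4,Max) ∈ A1 ⇒ Max forces the target.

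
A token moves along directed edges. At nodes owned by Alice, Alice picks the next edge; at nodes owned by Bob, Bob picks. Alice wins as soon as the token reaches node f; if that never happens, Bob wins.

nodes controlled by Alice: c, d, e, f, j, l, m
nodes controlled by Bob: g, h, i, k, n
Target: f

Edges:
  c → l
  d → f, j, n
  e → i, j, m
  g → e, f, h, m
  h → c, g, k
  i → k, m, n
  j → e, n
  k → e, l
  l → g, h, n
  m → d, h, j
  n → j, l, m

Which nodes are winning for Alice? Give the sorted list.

d, e, f, j, m

A0 = {f}
A1: add {d} — d (Alice) has d→f.
A2: add {m} — m (Alice) has m→d.
A3: add {e} — e (Alice) has e→m.
A4: add {j} — j (Alice) has j→e.
A5 = A4; e.g. c (Alice) has no edge into A4. Fixed point.
Alice's winning region = {d, e, f, j, m}.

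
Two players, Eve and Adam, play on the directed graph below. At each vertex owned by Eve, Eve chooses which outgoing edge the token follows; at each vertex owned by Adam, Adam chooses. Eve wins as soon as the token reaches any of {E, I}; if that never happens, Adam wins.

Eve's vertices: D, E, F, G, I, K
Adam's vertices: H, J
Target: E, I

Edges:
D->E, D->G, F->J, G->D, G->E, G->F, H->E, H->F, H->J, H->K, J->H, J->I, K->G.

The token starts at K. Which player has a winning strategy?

A0 = {E, I}
A1: add {D, G} — D (Eve) has D→E; G (Eve) has G→E.
A2: add {K} — K (Eve) has K→G.
A3 = A2; e.g. F (Eve) has no edge into A2. Fixed point.
K ∈ A2, so Eve can force the target.

Eve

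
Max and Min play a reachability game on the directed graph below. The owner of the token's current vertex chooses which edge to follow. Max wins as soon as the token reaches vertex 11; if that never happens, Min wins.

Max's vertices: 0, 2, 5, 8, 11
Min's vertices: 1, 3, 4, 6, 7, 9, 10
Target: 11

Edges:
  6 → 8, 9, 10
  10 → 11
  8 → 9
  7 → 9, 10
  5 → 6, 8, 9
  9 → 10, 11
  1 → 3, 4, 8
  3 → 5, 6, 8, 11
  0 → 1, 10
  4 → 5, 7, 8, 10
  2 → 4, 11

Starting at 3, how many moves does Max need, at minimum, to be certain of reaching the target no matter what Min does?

5

A0 = {11}
A1: add {2, 10} — 2 (Max) has 2→11; 10 (Min): all of {11} already in.
A2: add {0, 9} — 0 (Max) has 0→10; 9 (Min): all of {10, 11} already in.
A3: add {5, 7, 8} — 5 (Max) has 5→9; 7 (Min): all of {9, 10} already in; 8 (Max) has 8→9.
A4: add {4, 6} — 4 (Min): all of {5, 7, 8, 10} already in; 6 (Min): all of {8, 9, 10} already in.
A5: add {3} — 3 (Min): all of {5, 6, 8, 11} already in.
3 enters the attractor at level 5, so Max can force the target in 5 moves from there.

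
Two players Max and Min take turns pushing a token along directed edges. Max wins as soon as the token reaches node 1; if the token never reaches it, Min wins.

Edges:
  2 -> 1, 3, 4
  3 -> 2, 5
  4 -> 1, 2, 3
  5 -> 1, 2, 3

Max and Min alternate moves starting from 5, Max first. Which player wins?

Track states (vertex, player-to-move).
A0 = {(1,Max), (1,Min)}
A1: add {(2,Max), (4,Max), (5,Max)}.
(5,Max) ∈ A1 ⇒ Max forces the target.

Max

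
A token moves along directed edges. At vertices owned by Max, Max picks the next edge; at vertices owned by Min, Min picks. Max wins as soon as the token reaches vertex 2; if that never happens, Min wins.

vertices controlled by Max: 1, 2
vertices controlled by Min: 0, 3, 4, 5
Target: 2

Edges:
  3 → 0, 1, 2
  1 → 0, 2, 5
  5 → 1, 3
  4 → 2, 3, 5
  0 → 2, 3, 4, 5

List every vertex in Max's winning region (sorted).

A0 = {2}
A1: add {1} — 1 (Max) has 1→2.
A2 = A1; e.g. 0 (Min) can still go to 3. Fixed point.
Max's winning region = {1, 2}.

1, 2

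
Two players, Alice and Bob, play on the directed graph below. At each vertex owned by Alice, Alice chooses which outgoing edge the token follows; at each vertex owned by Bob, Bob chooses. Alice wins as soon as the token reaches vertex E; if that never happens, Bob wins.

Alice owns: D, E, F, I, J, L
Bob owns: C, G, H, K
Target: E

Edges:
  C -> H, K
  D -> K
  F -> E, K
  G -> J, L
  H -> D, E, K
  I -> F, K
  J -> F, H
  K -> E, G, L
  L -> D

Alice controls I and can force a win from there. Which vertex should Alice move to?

F

A0 = {E}
A1: add {F} — F (Alice) has F→E.
A2: add {I, J} — I (Alice) has I→F; J (Alice) has J→F.
A3 = A2; e.g. C (Bob) can still go to H. Fixed point.
From I, successor F is in the attractor (rank 1); the other successor K is not.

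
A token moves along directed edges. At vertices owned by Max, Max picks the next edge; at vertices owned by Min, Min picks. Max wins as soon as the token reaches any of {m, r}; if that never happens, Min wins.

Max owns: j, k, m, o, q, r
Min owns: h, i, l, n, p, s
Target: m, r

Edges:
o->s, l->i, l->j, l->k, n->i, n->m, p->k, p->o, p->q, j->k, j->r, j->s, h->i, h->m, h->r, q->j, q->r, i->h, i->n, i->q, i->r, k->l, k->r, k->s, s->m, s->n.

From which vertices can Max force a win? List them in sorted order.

j, k, m, q, r

A0 = {m, r}
A1: add {j, k, q} — j (Max) has j→r; k (Max) has k→r; q (Max) has q→r.
A2 = A1; e.g. h (Min) can still go to i. Fixed point.
Max's winning region = {j, k, m, q, r}.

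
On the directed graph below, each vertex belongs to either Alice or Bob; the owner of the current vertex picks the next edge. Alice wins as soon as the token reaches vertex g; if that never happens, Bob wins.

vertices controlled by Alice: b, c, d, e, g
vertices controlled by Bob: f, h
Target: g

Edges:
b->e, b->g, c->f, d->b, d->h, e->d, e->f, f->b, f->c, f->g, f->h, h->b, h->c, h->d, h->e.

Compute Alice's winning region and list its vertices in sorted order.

b, d, e, g

A0 = {g}
A1: add {b} — b (Alice) has b→g.
A2: add {d} — d (Alice) has d→b.
A3: add {e} — e (Alice) has e→d.
A4 = A3; e.g. c (Alice) has no edge into A3. Fixed point.
Alice's winning region = {b, d, e, g}.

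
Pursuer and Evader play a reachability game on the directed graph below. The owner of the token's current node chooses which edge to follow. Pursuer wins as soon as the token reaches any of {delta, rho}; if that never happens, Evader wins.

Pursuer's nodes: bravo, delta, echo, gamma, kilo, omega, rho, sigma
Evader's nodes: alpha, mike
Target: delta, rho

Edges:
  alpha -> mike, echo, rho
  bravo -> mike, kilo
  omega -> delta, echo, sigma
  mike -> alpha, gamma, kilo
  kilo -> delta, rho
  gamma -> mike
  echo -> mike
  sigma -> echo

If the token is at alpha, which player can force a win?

A0 = {delta, rho}
A1: add {kilo, omega} — omega (Pursuer) has omega→delta; kilo (Pursuer) has kilo→delta.
A2: add {bravo} — bravo (Pursuer) has bravo→kilo.
A3 = A2; e.g. mike (Evader) can still go to alpha. Fixed point.
alpha never enters the attractor, so Evader can avoid the target forever.

Evader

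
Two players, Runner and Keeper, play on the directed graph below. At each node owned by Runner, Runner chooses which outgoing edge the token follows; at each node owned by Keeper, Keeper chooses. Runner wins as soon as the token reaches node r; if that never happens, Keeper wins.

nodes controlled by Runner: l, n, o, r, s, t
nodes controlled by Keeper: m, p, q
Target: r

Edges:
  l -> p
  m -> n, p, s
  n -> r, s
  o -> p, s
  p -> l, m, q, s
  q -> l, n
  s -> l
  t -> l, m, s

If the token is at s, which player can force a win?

Keeper

A0 = {r}
A1: add {n} — n (Runner) has n→r.
A2 = A1; e.g. l (Runner) has no edge into A1. Fixed point.
s never enters the attractor, so Keeper can avoid the target forever.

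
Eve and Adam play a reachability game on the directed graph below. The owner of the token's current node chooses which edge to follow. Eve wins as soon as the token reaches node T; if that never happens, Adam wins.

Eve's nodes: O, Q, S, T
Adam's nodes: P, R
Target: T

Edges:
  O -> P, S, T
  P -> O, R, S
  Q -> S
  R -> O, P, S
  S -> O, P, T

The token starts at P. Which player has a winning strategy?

A0 = {T}
A1: add {O, S} — O (Eve) has O→T; S (Eve) has S→T.
A2: add {Q} — Q (Eve) has Q→S.
A3 = A2; e.g. P (Adam) can still go to R. Fixed point.
P never enters the attractor, so Adam can avoid the target forever.

Adam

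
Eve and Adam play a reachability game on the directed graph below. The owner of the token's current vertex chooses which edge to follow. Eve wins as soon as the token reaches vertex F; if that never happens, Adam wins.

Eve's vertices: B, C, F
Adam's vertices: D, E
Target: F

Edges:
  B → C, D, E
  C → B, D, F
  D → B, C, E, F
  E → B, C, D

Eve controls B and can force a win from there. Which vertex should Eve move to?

C

A0 = {F}
A1: add {C} — C (Eve) has C→F.
A2: add {B} — B (Eve) has B→C.
A3 = A2; e.g. D (Adam) can still go to E. Fixed point.
From B, successor C is in the attractor (rank 1); the other successors D, E are not.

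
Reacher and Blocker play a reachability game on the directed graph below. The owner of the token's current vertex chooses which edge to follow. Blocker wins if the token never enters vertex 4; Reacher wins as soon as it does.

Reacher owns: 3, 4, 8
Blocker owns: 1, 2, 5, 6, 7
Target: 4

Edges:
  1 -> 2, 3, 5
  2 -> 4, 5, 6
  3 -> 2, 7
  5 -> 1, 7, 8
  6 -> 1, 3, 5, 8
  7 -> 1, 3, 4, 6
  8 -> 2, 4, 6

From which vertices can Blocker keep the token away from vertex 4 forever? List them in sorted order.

A0 = {4}
A1: add {8} — 8 (Reacher) has 8→4.
A2 = A1; e.g. 1 (Blocker) can still go to 2. Fixed point.
Reacher's attractor = {4, 8}; Blocker avoids the target exactly from the complement.

1, 2, 3, 5, 6, 7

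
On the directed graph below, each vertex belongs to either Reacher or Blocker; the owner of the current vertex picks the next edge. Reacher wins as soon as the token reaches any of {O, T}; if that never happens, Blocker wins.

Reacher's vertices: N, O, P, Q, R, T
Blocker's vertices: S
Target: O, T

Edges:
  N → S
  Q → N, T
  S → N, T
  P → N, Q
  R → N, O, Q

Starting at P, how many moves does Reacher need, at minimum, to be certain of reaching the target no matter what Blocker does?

A0 = {O, T}
A1: add {Q, R} — Q (Reacher) has Q→T; R (Reacher) has R→O.
A2: add {P} — P (Reacher) has P→Q.
A3 = A2; e.g. N (Reacher) has no edge into A2. Fixed point.
P enters the attractor at level 2, so Reacher can force the target in 2 moves from there.

2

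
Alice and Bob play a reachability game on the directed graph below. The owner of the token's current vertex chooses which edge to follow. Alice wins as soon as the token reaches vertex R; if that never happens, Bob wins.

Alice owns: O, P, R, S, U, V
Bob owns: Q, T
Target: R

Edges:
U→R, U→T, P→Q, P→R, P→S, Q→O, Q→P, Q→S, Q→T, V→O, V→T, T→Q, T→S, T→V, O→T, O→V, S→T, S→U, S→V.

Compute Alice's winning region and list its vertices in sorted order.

A0 = {R}
A1: add {P, U} — P (Alice) has P→R; U (Alice) has U→R.
A2: add {S} — S (Alice) has S→U.
A3 = A2; e.g. O (Alice) has no edge into A2. Fixed point.
Alice's winning region = {P, R, S, U}.

P, R, S, U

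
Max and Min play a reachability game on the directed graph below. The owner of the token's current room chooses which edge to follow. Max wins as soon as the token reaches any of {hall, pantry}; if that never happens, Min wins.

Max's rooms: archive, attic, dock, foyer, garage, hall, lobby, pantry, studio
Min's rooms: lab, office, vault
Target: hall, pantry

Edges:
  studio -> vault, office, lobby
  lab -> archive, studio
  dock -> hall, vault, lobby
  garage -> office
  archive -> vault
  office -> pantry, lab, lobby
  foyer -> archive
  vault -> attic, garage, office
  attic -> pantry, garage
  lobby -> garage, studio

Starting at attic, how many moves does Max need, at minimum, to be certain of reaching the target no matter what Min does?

A0 = {hall, pantry}
A1: add {attic, dock} — attic (Max) has attic→pantry; dock (Max) has dock→hall.
A2 = A1; e.g. archive (Max) has no edge into A1. Fixed point.
attic enters the attractor at level 1, so Max can force the target in 1 move from there.

1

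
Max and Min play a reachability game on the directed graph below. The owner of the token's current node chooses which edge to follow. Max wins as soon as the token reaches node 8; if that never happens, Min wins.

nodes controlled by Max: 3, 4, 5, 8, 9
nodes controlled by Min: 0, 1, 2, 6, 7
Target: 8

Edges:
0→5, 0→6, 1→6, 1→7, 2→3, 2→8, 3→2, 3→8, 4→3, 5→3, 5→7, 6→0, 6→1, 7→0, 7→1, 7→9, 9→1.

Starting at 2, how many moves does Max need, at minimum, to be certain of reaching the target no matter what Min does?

2

A0 = {8}
A1: add {3} — 3 (Max) has 3→8.
A2: add {2, 4, 5} — 2 (Min): all of {3, 8} already in; 4 (Max) has 4→3; 5 (Max) has 5→3.
A3 = A2; e.g. 0 (Min) can still go to 6. Fixed point.
2 enters the attractor at level 2, so Max can force the target in 2 moves from there.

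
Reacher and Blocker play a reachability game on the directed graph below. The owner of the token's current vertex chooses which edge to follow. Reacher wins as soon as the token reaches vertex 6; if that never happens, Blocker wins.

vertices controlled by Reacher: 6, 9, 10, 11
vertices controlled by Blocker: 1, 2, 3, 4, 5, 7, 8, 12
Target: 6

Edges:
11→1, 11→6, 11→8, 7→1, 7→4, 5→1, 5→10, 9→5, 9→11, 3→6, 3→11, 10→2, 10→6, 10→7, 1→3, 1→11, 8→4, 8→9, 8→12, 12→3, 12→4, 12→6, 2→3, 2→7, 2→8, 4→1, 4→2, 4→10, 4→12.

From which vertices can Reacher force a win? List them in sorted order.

1, 3, 5, 6, 9, 10, 11

A0 = {6}
A1: add {10, 11} — 10 (Reacher) has 10→6; 11 (Reacher) has 11→6.
A2: add {3, 9} — 3 (Blocker): all of {6, 11} already in; 9 (Reacher) has 9→11.
A3: add {1} — 1 (Blocker): all of {3, 11} already in.
A4: add {5} — 5 (Blocker): all of {1, 10} already in.
A5 = A4; e.g. 2 (Blocker) can still go to 7. Fixed point.
Reacher's winning region = {1, 3, 5, 6, 9, 10, 11}.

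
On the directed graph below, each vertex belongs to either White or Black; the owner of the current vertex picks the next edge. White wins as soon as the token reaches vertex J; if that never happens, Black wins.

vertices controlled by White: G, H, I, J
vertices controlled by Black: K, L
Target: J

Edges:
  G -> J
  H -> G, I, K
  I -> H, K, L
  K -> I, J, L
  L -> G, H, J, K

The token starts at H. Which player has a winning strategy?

A0 = {J}
A1: add {G} — G (White) has G→J.
A2: add {H} — H (White) has H→G.
H ∈ A2, so White can force the target.

White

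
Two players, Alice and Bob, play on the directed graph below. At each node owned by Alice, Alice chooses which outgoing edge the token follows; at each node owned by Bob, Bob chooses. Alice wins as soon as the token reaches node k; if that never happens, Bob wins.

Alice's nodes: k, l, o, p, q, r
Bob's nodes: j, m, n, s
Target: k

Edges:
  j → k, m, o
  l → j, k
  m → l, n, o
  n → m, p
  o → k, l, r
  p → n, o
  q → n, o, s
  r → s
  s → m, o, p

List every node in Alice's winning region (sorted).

k, l, o, p, q

A0 = {k}
A1: add {l, o} — l (Alice) has l→k; o (Alice) has o→k.
A2: add {p, q} — p (Alice) has p→o; q (Alice) has q→o.
A3 = A2; e.g. j (Bob) can still go to m. Fixed point.
Alice's winning region = {k, l, o, p, q}.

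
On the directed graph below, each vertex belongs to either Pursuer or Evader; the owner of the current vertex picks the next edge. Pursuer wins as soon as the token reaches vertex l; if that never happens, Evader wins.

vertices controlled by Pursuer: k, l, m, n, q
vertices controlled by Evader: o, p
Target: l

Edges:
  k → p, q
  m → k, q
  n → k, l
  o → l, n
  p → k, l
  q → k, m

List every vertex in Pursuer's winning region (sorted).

A0 = {l}
A1: add {n} — n (Pursuer) has n→l.
A2: add {o} — o (Evader): all of {l, n} already in.
A3 = A2; e.g. k (Pursuer) has no edge into A2. Fixed point.
Pursuer's winning region = {l, n, o}.

l, n, o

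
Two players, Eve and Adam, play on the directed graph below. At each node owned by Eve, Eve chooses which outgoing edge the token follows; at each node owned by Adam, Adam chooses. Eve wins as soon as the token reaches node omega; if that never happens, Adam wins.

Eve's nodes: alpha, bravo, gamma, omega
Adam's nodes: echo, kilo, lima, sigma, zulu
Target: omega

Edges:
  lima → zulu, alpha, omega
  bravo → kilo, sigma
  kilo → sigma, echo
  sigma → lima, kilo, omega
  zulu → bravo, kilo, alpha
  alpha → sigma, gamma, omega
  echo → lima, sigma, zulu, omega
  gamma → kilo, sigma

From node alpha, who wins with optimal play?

Eve

A0 = {omega}
A1: add {alpha} — alpha (Eve) has alpha→omega.
A2 = A1; e.g. lima (Adam) can still go to zulu. Fixed point.
alpha ∈ A1, so Eve can force the target.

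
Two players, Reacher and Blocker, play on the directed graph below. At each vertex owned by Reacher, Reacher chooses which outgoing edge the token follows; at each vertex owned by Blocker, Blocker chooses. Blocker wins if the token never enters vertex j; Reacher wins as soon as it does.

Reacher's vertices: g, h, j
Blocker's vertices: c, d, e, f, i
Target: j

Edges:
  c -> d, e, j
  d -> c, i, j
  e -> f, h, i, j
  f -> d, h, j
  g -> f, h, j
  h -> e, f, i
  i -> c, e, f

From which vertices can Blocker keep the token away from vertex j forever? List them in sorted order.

c, d, e, f, h, i

A0 = {j}
A1: add {g} — g (Reacher) has g→j.
A2 = A1; e.g. c (Blocker) can still go to d. Fixed point.
Reacher's attractor = {g, j}; Blocker avoids the target exactly from the complement.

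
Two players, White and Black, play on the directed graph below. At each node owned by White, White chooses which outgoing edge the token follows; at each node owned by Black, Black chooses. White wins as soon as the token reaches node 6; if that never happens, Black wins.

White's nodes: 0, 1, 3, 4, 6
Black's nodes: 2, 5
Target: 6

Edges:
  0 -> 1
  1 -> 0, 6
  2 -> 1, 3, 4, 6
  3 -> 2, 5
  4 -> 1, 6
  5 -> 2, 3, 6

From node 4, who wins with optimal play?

A0 = {6}
A1: add {1, 4} — 1 (White) has 1→6; 4 (White) has 4→6.
4 ∈ A1, so White can force the target.

White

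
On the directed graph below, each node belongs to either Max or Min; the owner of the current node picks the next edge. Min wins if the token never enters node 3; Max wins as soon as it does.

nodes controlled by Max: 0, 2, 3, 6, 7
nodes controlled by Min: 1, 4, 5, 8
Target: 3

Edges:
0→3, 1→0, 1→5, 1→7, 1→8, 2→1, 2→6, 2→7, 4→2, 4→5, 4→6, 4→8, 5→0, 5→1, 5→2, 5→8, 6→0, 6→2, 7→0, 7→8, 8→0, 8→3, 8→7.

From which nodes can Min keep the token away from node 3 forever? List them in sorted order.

A0 = {3}
A1: add {0} — 0 (Max) has 0→3.
A2: add {6, 7} — 6 (Max) has 6→0; 7 (Max) has 7→0.
A3: add {2, 8} — 2 (Max) has 2→6; 8 (Min): all of {0, 3, 7} already in.
A4 = A3; e.g. 1 (Min) can still go to 5. Fixed point.
Max's attractor = {0, 2, 3, 6, 7, 8}; Min avoids the target exactly from the complement.

1, 4, 5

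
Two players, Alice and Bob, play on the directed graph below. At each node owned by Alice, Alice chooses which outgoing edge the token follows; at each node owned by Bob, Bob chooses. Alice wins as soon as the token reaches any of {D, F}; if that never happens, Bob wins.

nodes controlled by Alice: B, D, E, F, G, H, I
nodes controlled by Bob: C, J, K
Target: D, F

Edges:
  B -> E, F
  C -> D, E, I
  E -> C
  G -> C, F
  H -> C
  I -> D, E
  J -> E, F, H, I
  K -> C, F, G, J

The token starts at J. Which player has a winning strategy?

A0 = {D, F}
A1: add {B, G, I} — B (Alice) has B→F; G (Alice) has G→F; I (Alice) has I→D.
A2 = A1; e.g. C (Bob) can still go to E. Fixed point.
J never enters the attractor, so Bob can avoid the target forever.

Bob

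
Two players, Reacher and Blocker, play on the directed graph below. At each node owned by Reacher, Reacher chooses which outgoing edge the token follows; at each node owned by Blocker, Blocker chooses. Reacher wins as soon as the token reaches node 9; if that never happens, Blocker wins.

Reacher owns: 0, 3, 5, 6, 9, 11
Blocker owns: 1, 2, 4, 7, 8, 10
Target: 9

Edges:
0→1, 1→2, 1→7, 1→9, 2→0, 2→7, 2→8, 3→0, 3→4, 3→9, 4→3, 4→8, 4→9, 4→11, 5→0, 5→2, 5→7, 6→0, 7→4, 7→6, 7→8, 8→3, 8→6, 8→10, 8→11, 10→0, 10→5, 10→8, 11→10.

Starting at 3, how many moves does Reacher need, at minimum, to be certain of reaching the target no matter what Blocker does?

A0 = {9}
A1: add {3} — 3 (Reacher) has 3→9.
A2 = A1; e.g. 0 (Reacher) has no edge into A1. Fixed point.
3 enters the attractor at level 1, so Reacher can force the target in 1 move from there.

1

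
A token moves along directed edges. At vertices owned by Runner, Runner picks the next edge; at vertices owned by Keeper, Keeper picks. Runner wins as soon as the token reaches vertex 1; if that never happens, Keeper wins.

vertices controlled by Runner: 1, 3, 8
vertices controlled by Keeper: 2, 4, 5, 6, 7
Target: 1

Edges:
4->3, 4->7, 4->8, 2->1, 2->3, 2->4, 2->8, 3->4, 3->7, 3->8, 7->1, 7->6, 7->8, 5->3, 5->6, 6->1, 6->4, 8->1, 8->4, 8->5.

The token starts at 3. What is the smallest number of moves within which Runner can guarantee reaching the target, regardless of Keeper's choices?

A0 = {1}
A1: add {8} — 8 (Runner) has 8→1.
A2: add {3} — 3 (Runner) has 3→8.
A3 = A2; e.g. 2 (Keeper) can still go to 4. Fixed point.
3 enters the attractor at level 2, so Runner can force the target in 2 moves from there.

2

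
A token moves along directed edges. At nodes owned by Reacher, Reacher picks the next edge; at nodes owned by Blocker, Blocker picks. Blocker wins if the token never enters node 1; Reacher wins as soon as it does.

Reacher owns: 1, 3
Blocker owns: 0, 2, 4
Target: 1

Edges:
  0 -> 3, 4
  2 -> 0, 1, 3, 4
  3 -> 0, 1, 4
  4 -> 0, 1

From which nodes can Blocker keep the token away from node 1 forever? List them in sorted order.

A0 = {1}
A1: add {3} — 3 (Reacher) has 3→1.
A2 = A1; e.g. 0 (Blocker) can still go to 4. Fixed point.
Reacher's attractor = {1, 3}; Blocker avoids the target exactly from the complement.

0, 2, 4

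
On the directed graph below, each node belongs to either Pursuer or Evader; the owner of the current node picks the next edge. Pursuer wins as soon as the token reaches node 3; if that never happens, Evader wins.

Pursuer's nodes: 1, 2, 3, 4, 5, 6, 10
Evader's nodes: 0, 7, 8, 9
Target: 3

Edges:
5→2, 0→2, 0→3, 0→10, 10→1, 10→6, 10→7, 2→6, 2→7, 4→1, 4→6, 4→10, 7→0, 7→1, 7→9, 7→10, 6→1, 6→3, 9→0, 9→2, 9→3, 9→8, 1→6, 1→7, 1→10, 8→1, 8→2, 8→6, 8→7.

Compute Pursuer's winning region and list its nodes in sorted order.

A0 = {3}
A1: add {6} — 6 (Pursuer) has 6→3.
A2: add {1, 2, 4, 10} — 1 (Pursuer) has 1→6; 2 (Pursuer) has 2→6; 4 (Pursuer) has 4→6; 10 (Pursuer) has 10→6.
A3: add {0, 5} — 0 (Evader): all of {2, 3, 10} already in; 5 (Pursuer) has 5→2.
A4 = A3; e.g. 7 (Evader) can still go to 9. Fixed point.
Pursuer's winning region = {0, 1, 2, 3, 4, 5, 6, 10}.

0, 1, 2, 3, 4, 5, 6, 10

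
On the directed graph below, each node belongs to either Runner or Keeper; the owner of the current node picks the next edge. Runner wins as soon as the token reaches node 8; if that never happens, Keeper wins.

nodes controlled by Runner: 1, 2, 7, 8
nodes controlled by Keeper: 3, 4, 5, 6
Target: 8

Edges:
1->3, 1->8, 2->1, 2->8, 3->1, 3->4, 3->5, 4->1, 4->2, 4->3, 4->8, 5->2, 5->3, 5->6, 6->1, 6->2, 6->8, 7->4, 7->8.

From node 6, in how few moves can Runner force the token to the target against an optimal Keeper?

2

A0 = {8}
A1: add {1, 2, 7} — 1 (Runner) has 1→8; 2 (Runner) has 2→8; 7 (Runner) has 7→8.
A2: add {6} — 6 (Keeper): all of {1, 2, 8} already in.
A3 = A2; e.g. 3 (Keeper) can still go to 4. Fixed point.
6 enters the attractor at level 2, so Runner can force the target in 2 moves from there.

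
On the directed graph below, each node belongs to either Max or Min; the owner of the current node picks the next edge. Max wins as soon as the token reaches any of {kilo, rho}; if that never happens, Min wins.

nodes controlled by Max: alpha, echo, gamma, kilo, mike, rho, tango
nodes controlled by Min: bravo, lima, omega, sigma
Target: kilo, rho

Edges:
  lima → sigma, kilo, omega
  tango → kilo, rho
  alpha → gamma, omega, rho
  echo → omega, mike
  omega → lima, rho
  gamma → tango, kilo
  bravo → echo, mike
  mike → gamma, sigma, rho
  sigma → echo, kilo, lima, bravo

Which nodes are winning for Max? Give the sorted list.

A0 = {kilo, rho}
A1: add {alpha, gamma, mike, tango} — tango (Max) has tango→kilo; gamma (Max) has gamma→kilo; alpha (Max) has alpha→rho; mike (Max) has mike→rho.
A2: add {echo} — echo (Max) has echo→mike.
A3: add {bravo} — bravo (Min): all of {echo, mike} already in.
A4 = A3; e.g. sigma (Min) can still go to lima. Fixed point.
Max's winning region = {alpha, bravo, echo, gamma, kilo, mike, rho, tango}.

alpha, bravo, echo, gamma, kilo, mike, rho, tango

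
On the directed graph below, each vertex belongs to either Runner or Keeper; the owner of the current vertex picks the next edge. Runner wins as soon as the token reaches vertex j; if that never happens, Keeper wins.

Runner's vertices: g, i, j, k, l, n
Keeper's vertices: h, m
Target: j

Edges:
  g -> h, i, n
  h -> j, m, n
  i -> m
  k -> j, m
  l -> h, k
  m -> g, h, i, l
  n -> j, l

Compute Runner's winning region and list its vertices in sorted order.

A0 = {j}
A1: add {k, n} — k (Runner) has k→j; n (Runner) has n→j.
A2: add {g, l} — g (Runner) has g→n; l (Runner) has l→k.
A3 = A2; e.g. h (Keeper) can still go to m. Fixed point.
Runner's winning region = {g, j, k, l, n}.

g, j, k, l, n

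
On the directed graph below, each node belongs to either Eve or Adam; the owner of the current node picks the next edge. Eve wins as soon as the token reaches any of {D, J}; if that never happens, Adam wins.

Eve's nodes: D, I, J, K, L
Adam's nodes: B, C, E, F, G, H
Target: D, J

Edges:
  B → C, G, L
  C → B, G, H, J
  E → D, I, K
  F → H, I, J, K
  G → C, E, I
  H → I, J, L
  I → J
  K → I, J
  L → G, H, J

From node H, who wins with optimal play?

Eve

A0 = {D, J}
A1: add {I, K, L} — I (Eve) has I→J; K (Eve) has K→J; L (Eve) has L→J.
A2: add {E, H} — E (Adam): all of {D, I, K} already in; H (Adam): all of {I, J, L} already in.
H ∈ A2, so Eve can force the target.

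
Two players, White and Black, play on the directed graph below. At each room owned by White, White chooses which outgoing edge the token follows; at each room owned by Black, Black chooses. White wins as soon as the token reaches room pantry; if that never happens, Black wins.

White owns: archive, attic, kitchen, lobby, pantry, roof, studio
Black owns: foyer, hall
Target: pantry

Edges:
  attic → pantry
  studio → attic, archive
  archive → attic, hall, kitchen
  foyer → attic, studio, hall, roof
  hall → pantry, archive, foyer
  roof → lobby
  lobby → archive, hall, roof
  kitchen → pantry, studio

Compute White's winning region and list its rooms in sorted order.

A0 = {pantry}
A1: add {attic, kitchen} — attic (White) has attic→pantry; kitchen (White) has kitchen→pantry.
A2: add {archive, studio} — studio (White) has studio→attic; archive (White) has archive→attic.
A3: add {lobby} — lobby (White) has lobby→archive.
A4: add {roof} — roof (White) has roof→lobby.
A5 = A4; e.g. foyer (Black) can still go to hall. Fixed point.
White's winning region = {archive, attic, kitchen, lobby, pantry, roof, studio}.

archive, attic, kitchen, lobby, pantry, roof, studio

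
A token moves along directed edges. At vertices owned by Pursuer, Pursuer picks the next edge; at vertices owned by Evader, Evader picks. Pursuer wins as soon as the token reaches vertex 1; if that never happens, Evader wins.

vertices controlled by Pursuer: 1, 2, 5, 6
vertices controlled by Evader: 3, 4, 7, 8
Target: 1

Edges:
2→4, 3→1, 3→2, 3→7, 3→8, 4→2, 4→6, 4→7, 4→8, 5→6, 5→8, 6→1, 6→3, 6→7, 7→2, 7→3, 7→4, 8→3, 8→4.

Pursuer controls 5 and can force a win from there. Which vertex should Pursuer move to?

A0 = {1}
A1: add {6} — 6 (Pursuer) has 6→1.
A2: add {5} — 5 (Pursuer) has 5→6.
A3 = A2; e.g. 2 (Pursuer) has no edge into A2. Fixed point.
From 5, successor 6 is in the attractor (rank 1); the other successor 8 is not.

6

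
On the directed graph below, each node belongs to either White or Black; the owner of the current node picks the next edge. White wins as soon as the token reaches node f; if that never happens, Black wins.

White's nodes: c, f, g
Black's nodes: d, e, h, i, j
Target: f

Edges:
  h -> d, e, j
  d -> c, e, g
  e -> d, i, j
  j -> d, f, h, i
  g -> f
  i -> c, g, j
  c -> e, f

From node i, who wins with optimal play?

Black

A0 = {f}
A1: add {c, g} — c (White) has c→f; g (White) has g→f.
A2 = A1; e.g. d (Black) can still go to e. Fixed point.
i never enters the attractor, so Black can avoid the target forever.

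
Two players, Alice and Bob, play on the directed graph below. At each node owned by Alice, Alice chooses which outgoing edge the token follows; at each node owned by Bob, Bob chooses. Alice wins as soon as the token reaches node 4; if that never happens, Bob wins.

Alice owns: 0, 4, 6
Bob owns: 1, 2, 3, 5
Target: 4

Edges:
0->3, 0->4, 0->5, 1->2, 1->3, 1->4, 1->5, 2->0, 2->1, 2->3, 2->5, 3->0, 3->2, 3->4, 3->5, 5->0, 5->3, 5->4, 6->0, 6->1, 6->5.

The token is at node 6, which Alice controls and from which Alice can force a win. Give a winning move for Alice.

A0 = {4}
A1: add {0} — 0 (Alice) has 0→4.
A2: add {6} — 6 (Alice) has 6→0.
A3 = A2; e.g. 1 (Bob) can still go to 2. Fixed point.
From 6, successor 0 is in the attractor (rank 1); the other successors 1, 5 are not.

0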